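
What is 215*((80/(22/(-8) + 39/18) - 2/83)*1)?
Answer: -17134210/581 ≈ -29491.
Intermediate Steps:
215*((80/(22/(-8) + 39/18) - 2/83)*1) = 215*((80/(22*(-⅛) + 39*(1/18)) - 2*1/83)*1) = 215*((80/(-11/4 + 13/6) - 2/83)*1) = 215*((80/(-7/12) - 2/83)*1) = 215*((80*(-12/7) - 2/83)*1) = 215*((-960/7 - 2/83)*1) = 215*(-79694/581*1) = 215*(-79694/581) = -17134210/581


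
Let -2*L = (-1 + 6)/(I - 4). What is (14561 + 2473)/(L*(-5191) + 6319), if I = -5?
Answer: 306612/87787 ≈ 3.4927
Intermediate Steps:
L = 5/18 (L = -(-1 + 6)/(2*(-5 - 4)) = -5/(2*(-9)) = -5*(-1)/(2*9) = -1/2*(-5/9) = 5/18 ≈ 0.27778)
(14561 + 2473)/(L*(-5191) + 6319) = (14561 + 2473)/((5/18)*(-5191) + 6319) = 17034/(-25955/18 + 6319) = 17034/(87787/18) = 17034*(18/87787) = 306612/87787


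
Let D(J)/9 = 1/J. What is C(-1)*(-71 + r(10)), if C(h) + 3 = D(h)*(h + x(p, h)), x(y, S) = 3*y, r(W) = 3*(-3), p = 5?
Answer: 10320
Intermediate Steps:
r(W) = -9
D(J) = 9/J
C(h) = -3 + 9*(15 + h)/h (C(h) = -3 + (9/h)*(h + 3*5) = -3 + (9/h)*(h + 15) = -3 + (9/h)*(15 + h) = -3 + 9*(15 + h)/h)
C(-1)*(-71 + r(10)) = (6 + 135/(-1))*(-71 - 9) = (6 + 135*(-1))*(-80) = (6 - 135)*(-80) = -129*(-80) = 10320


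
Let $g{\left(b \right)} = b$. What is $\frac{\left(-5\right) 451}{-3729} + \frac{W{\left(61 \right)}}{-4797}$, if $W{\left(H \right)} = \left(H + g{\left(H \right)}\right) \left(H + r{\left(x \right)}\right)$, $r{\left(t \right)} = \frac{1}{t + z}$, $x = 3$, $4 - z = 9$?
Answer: $- \frac{506258}{542061} \approx -0.93395$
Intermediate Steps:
$z = -5$ ($z = 4 - 9 = -5$)
$r{\left(t \right)} = \frac{1}{-5 + t}$ ($r{\left(t \right)} = \frac{1}{t - 5} = \frac{1}{-5 + t}$)
$W{\left(H \right)} = 2 H \left(- \frac{1}{2} + H\right)$ ($W{\left(H \right)} = \left(H + H\right) \left(H + \frac{1}{-5 + 3}\right) = 2 H \left(H + \frac{1}{-2}\right) = 2 H \left(H - \frac{1}{2}\right) = 2 H \left(- \frac{1}{2} + H\right)$)
$\frac{\left(-5\right) 451}{-3729} + \frac{W{\left(61 \right)}}{-4797} = \frac{\left(-5\right) 451}{-3729} + \frac{61 \left(-1 + 2 \cdot 61\right)}{-4797} = \left(-2255\right) \left(- \frac{1}{3729}\right) + 61 \left(-1 + 122\right) \left(- \frac{1}{4797}\right) = \frac{205}{339} + 61 \cdot 121 \left(- \frac{1}{4797}\right) = \frac{205}{339} + 7381 \left(- \frac{1}{4797}\right) = \frac{205}{339} - \frac{7381}{4797} = - \frac{506258}{542061}$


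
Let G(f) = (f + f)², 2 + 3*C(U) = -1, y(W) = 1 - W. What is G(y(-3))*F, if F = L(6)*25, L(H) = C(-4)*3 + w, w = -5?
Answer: -12800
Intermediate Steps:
C(U) = -1 (C(U) = -⅔ + (⅓)*(-1) = -⅔ - ⅓ = -1)
G(f) = 4*f² (G(f) = (2*f)² = 4*f²)
L(H) = -8 (L(H) = -1*3 - 5 = -3 - 5 = -8)
F = -200 (F = -8*25 = -200)
G(y(-3))*F = (4*(1 - 1*(-3))²)*(-200) = (4*(1 + 3)²)*(-200) = (4*4²)*(-200) = (4*16)*(-200) = 64*(-200) = -12800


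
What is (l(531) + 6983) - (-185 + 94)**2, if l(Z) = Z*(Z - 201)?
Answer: 173932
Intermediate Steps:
l(Z) = Z*(-201 + Z)
(l(531) + 6983) - (-185 + 94)**2 = (531*(-201 + 531) + 6983) - (-185 + 94)**2 = (531*330 + 6983) - 1*(-91)**2 = (175230 + 6983) - 1*8281 = 182213 - 8281 = 173932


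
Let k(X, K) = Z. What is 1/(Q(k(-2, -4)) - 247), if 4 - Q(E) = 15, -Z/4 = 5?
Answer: -1/258 ≈ -0.0038760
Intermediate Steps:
Z = -20 (Z = -4*5 = -20)
k(X, K) = -20
Q(E) = -11 (Q(E) = 4 - 1*15 = 4 - 15 = -11)
1/(Q(k(-2, -4)) - 247) = 1/(-11 - 247) = 1/(-258) = -1/258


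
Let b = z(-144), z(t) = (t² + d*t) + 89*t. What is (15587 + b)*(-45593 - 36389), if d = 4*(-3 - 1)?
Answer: -2116037402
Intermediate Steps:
d = -16 (d = 4*(-4) = -16)
z(t) = t² + 73*t (z(t) = (t² - 16*t) + 89*t = t² + 73*t)
b = 10224 (b = -144*(73 - 144) = -144*(-71) = 10224)
(15587 + b)*(-45593 - 36389) = (15587 + 10224)*(-45593 - 36389) = 25811*(-81982) = -2116037402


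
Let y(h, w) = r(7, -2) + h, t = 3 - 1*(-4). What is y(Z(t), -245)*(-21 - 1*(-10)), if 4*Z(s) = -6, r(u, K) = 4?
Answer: -55/2 ≈ -27.500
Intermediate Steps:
t = 7 (t = 3 + 4 = 7)
Z(s) = -3/2 (Z(s) = (¼)*(-6) = -3/2)
y(h, w) = 4 + h
y(Z(t), -245)*(-21 - 1*(-10)) = (4 - 3/2)*(-21 - 1*(-10)) = 5*(-21 + 10)/2 = (5/2)*(-11) = -55/2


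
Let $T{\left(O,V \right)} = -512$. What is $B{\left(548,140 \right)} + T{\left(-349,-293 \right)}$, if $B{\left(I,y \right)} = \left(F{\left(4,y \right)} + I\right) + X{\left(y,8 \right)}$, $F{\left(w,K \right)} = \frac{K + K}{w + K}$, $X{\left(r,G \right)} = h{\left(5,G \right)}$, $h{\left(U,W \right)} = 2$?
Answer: $\frac{719}{18} \approx 39.944$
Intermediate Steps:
$X{\left(r,G \right)} = 2$
$F{\left(w,K \right)} = \frac{2 K}{K + w}$
$B{\left(I,y \right)} = 2 + I + \frac{2 y}{4 + y}$ ($B{\left(I,y \right)} = \left(\frac{2 y}{y + 4} + I\right) + 2 = \left(\frac{2 y}{4 + y} + I\right) + 2 = \left(I + \frac{2 y}{4 + y}\right) + 2 = 2 + I + \frac{2 y}{4 + y}$)
$B{\left(548,140 \right)} + T{\left(-349,-293 \right)} = \frac{2 \cdot 140 + \left(2 + 548\right) \left(4 + 140\right)}{4 + 140} - 512 = \frac{280 + 550 \cdot 144}{144} - 512 = \frac{280 + 79200}{144} - 512 = \frac{1}{144} \cdot 79480 - 512 = \frac{9935}{18} - 512 = \frac{719}{18}$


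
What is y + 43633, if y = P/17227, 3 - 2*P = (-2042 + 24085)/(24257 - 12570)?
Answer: 381944214662/8753563 ≈ 43633.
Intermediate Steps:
P = 6509/11687 (P = 3/2 - (-2042 + 24085)/(2*(24257 - 12570)) = 3/2 - 22043/(2*11687) = 3/2 - ½*22043/11687 = 3/2 - 22043/23374 = 6509/11687 ≈ 0.55694)
y = 283/8753563 (y = (6509/11687)/17227 = (6509/11687)*(1/17227) = 283/8753563 ≈ 3.2330e-5)
y + 43633 = 283/8753563 + 43633 = 381944214662/8753563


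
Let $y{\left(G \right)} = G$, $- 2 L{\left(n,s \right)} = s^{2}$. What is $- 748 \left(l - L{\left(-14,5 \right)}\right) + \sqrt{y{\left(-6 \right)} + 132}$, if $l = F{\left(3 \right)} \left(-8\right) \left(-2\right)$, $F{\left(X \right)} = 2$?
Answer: $-33286 + 3 \sqrt{14} \approx -33275.0$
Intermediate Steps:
$L{\left(n,s \right)} = - \frac{s^{2}}{2}$
$l = 32$ ($l = 2 \left(-8\right) \left(-2\right) = \left(-16\right) \left(-2\right) = 32$)
$- 748 \left(l - L{\left(-14,5 \right)}\right) + \sqrt{y{\left(-6 \right)} + 132} = - 748 \left(32 - - \frac{5^{2}}{2}\right) + \sqrt{-6 + 132} = - 748 \left(32 - \left(- \frac{1}{2}\right) 25\right) + \sqrt{126} = - 748 \left(32 - - \frac{25}{2}\right) + 3 \sqrt{14} = - 748 \left(32 + \frac{25}{2}\right) + 3 \sqrt{14} = \left(-748\right) \frac{89}{2} + 3 \sqrt{14} = -33286 + 3 \sqrt{14}$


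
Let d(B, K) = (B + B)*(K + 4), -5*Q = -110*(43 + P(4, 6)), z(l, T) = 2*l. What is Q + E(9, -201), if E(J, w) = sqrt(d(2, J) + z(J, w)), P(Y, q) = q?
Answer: 1078 + sqrt(70) ≈ 1086.4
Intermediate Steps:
Q = 1078 (Q = -(-22)*(43 + 6) = -(-22)*49 = -1/5*(-5390) = 1078)
d(B, K) = 2*B*(4 + K) (d(B, K) = (2*B)*(4 + K) = 2*B*(4 + K))
E(J, w) = sqrt(16 + 6*J) (E(J, w) = sqrt(2*2*(4 + J) + 2*J) = sqrt((16 + 4*J) + 2*J) = sqrt(16 + 6*J))
Q + E(9, -201) = 1078 + sqrt(16 + 6*9) = 1078 + sqrt(16 + 54) = 1078 + sqrt(70)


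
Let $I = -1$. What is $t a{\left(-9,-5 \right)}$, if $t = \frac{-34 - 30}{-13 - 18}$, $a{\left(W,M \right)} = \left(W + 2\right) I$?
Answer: $\frac{448}{31} \approx 14.452$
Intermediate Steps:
$a{\left(W,M \right)} = -2 - W$ ($a{\left(W,M \right)} = \left(W + 2\right) \left(-1\right) = \left(2 + W\right) \left(-1\right) = -2 - W$)
$t = \frac{64}{31}$ ($t = - \frac{64}{-31} = \left(-64\right) \left(- \frac{1}{31}\right) = \frac{64}{31} \approx 2.0645$)
$t a{\left(-9,-5 \right)} = \frac{64 \left(-2 - -9\right)}{31} = \frac{64 \left(-2 + 9\right)}{31} = \frac{64}{31} \cdot 7 = \frac{448}{31}$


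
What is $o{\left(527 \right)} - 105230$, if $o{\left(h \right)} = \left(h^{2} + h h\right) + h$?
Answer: $450755$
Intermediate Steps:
$o{\left(h \right)} = h + 2 h^{2}$ ($o{\left(h \right)} = \left(h^{2} + h^{2}\right) + h = 2 h^{2} + h = h + 2 h^{2}$)
$o{\left(527 \right)} - 105230 = 527 \left(1 + 2 \cdot 527\right) - 105230 = 527 \left(1 + 1054\right) - 105230 = 527 \cdot 1055 - 105230 = 555985 - 105230 = 450755$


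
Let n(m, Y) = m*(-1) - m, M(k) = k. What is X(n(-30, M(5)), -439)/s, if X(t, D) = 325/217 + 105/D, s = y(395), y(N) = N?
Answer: 23978/7525777 ≈ 0.0031861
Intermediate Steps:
n(m, Y) = -2*m (n(m, Y) = -m - m = -2*m)
s = 395
X(t, D) = 325/217 + 105/D (X(t, D) = 325*(1/217) + 105/D = 325/217 + 105/D)
X(n(-30, M(5)), -439)/s = (325/217 + 105/(-439))/395 = (325/217 + 105*(-1/439))*(1/395) = (325/217 - 105/439)*(1/395) = (119890/95263)*(1/395) = 23978/7525777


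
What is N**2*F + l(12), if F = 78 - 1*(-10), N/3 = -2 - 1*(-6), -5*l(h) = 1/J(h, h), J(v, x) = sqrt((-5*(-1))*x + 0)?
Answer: 12672 - sqrt(15)/150 ≈ 12672.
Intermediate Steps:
J(v, x) = sqrt(5)*sqrt(x) (J(v, x) = sqrt(5*x + 0) = sqrt(5*x) = sqrt(5)*sqrt(x))
l(h) = -sqrt(5)/(25*sqrt(h)) (l(h) = -sqrt(5)/(5*sqrt(h))/5 = -sqrt(5)/(25*sqrt(h)))
N = 12 (N = 3*(-2 - 1*(-6)) = 3*(-2 + 6) = 3*4 = 12)
F = 88 (F = 78 + 10 = 88)
N**2*F + l(12) = 12**2*88 - sqrt(5)/(25*sqrt(12)) = 144*88 - sqrt(5)*sqrt(3)/6/25 = 12672 - sqrt(15)/150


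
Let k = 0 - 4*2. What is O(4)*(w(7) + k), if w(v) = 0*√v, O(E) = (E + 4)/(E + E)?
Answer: -8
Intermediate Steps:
O(E) = (4 + E)/(2*E) (O(E) = (4 + E)/((2*E)) = (4 + E)*(1/(2*E)) = (4 + E)/(2*E))
k = -8 (k = 0 - 8 = -8)
w(v) = 0
O(4)*(w(7) + k) = ((½)*(4 + 4)/4)*(0 - 8) = ((½)*(¼)*8)*(-8) = 1*(-8) = -8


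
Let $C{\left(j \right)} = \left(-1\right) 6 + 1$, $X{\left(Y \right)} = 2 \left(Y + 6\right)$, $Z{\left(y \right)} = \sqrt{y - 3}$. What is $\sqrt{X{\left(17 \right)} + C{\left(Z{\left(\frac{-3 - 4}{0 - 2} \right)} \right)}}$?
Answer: $\sqrt{41} \approx 6.4031$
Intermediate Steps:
$Z{\left(y \right)} = \sqrt{-3 + y}$
$X{\left(Y \right)} = 12 + 2 Y$ ($X{\left(Y \right)} = 2 \left(6 + Y\right) = 12 + 2 Y$)
$C{\left(j \right)} = -5$ ($C{\left(j \right)} = -6 + 1 = -5$)
$\sqrt{X{\left(17 \right)} + C{\left(Z{\left(\frac{-3 - 4}{0 - 2} \right)} \right)}} = \sqrt{\left(12 + 2 \cdot 17\right) - 5} = \sqrt{\left(12 + 34\right) - 5} = \sqrt{46 - 5} = \sqrt{41}$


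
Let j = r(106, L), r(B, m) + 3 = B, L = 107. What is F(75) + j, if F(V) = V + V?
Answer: 253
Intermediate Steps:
r(B, m) = -3 + B
j = 103 (j = -3 + 106 = 103)
F(V) = 2*V
F(75) + j = 2*75 + 103 = 150 + 103 = 253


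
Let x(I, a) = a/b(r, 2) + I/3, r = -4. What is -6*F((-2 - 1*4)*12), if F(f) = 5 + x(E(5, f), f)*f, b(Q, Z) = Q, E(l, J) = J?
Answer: -2622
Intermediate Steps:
x(I, a) = -a/4 + I/3 (x(I, a) = a/(-4) + I/3 = a*(-1/4) + I*(1/3) = -a/4 + I/3)
F(f) = 5 + f**2/12 (F(f) = 5 + (-f/4 + f/3)*f = 5 + (f/12)*f = 5 + f**2/12)
-6*F((-2 - 1*4)*12) = -6*(5 + ((-2 - 1*4)*12)**2/12) = -6*(5 + ((-2 - 4)*12)**2/12) = -6*(5 + (-6*12)**2/12) = -6*(5 + (1/12)*(-72)**2) = -6*(5 + (1/12)*5184) = -6*(5 + 432) = -6*437 = -2622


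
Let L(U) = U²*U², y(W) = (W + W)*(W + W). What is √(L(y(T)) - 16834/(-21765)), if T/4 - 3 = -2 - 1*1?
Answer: √366392010/21765 ≈ 0.87946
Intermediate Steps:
T = 0 (T = 12 + 4*(-2 - 1*1) = 12 + 4*(-2 - 1) = 12 + 4*(-3) = 12 - 12 = 0)
y(W) = 4*W² (y(W) = (2*W)*(2*W) = 4*W²)
L(U) = U⁴
√(L(y(T)) - 16834/(-21765)) = √((4*0²)⁴ - 16834/(-21765)) = √((4*0)⁴ - 16834*(-1/21765)) = √(0⁴ + 16834/21765) = √(0 + 16834/21765) = √(16834/21765) = √366392010/21765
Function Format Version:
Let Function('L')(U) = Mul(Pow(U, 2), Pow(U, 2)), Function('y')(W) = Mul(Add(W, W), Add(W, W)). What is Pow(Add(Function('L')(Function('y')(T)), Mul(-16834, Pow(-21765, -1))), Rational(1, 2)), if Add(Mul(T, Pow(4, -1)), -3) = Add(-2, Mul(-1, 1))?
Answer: Mul(Rational(1, 21765), Pow(366392010, Rational(1, 2))) ≈ 0.87946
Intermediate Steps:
T = 0 (T = Add(12, Mul(4, Add(-2, Mul(-1, 1)))) = Add(12, Mul(4, Add(-2, -1))) = Add(12, Mul(4, -3)) = Add(12, -12) = 0)
Function('y')(W) = Mul(4, Pow(W, 2)) (Function('y')(W) = Mul(Mul(2, W), Mul(2, W)) = Mul(4, Pow(W, 2)))
Function('L')(U) = Pow(U, 4)
Pow(Add(Function('L')(Function('y')(T)), Mul(-16834, Pow(-21765, -1))), Rational(1, 2)) = Pow(Add(Pow(Mul(4, Pow(0, 2)), 4), Mul(-16834, Pow(-21765, -1))), Rational(1, 2)) = Pow(Add(Pow(Mul(4, 0), 4), Mul(-16834, Rational(-1, 21765))), Rational(1, 2)) = Pow(Add(Pow(0, 4), Rational(16834, 21765)), Rational(1, 2)) = Pow(Add(0, Rational(16834, 21765)), Rational(1, 2)) = Pow(Rational(16834, 21765), Rational(1, 2)) = Mul(Rational(1, 21765), Pow(366392010, Rational(1, 2)))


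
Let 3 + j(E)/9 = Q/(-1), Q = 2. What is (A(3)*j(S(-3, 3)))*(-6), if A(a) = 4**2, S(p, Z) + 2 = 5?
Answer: 4320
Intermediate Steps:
S(p, Z) = 3 (S(p, Z) = -2 + 5 = 3)
j(E) = -45 (j(E) = -27 + 9*(2/(-1)) = -27 + 9*(2*(-1)) = -27 + 9*(-2) = -27 - 18 = -45)
A(a) = 16
(A(3)*j(S(-3, 3)))*(-6) = (16*(-45))*(-6) = -720*(-6) = 4320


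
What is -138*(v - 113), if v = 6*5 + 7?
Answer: 10488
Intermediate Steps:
v = 37 (v = 30 + 7 = 37)
-138*(v - 113) = -138*(37 - 113) = -138*(-76) = 10488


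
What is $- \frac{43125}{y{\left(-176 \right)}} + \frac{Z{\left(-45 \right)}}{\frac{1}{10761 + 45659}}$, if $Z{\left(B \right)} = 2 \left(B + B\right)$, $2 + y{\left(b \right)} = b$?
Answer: $- \frac{1807653675}{178} \approx -1.0155 \cdot 10^{7}$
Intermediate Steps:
$y{\left(b \right)} = -2 + b$
$Z{\left(B \right)} = 4 B$ ($Z{\left(B \right)} = 2 \cdot 2 B = 4 B$)
$- \frac{43125}{y{\left(-176 \right)}} + \frac{Z{\left(-45 \right)}}{\frac{1}{10761 + 45659}} = - \frac{43125}{-2 - 176} + \frac{4 \left(-45\right)}{\frac{1}{10761 + 45659}} = - \frac{43125}{-178} - \frac{180}{\frac{1}{56420}} = \left(-43125\right) \left(- \frac{1}{178}\right) - 180 \frac{1}{\frac{1}{56420}} = \frac{43125}{178} - 10155600 = - \frac{1807653675}{178}$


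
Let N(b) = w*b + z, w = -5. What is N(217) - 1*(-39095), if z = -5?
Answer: 38005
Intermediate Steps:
N(b) = -5 - 5*b (N(b) = -5*b - 5 = -5 - 5*b)
N(217) - 1*(-39095) = (-5 - 5*217) - 1*(-39095) = (-5 - 1085) + 39095 = -1090 + 39095 = 38005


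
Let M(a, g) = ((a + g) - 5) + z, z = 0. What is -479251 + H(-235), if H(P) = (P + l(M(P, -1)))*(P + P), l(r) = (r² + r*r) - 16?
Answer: -54957421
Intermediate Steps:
M(a, g) = -5 + a + g (M(a, g) = ((a + g) - 5) + 0 = (-5 + a + g) + 0 = -5 + a + g)
l(r) = -16 + 2*r² (l(r) = (r² + r²) - 16 = 2*r² - 16 = -16 + 2*r²)
H(P) = 2*P*(-16 + P + 2*(-6 + P)²) (H(P) = (P + (-16 + 2*(-5 + P - 1)²))*(P + P) = (P + (-16 + 2*(-6 + P)²))*(2*P) = (-16 + P + 2*(-6 + P)²)*(2*P) = 2*P*(-16 + P + 2*(-6 + P)²))
-479251 + H(-235) = -479251 + 2*(-235)*(-16 - 235 + 2*(-6 - 235)²) = -479251 + 2*(-235)*(-16 - 235 + 2*(-241)²) = -479251 + 2*(-235)*(-16 - 235 + 2*58081) = -479251 + 2*(-235)*(-16 - 235 + 116162) = -479251 + 2*(-235)*115911 = -479251 - 54478170 = -54957421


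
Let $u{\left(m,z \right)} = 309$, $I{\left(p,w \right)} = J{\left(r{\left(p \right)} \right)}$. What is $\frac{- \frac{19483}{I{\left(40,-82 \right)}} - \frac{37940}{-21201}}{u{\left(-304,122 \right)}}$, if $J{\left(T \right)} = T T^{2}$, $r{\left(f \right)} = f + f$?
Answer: $\frac{19012220917}{3354167808000} \approx 0.0056682$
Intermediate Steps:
$r{\left(f \right)} = 2 f$
$J{\left(T \right)} = T^{3}$
$I{\left(p,w \right)} = 8 p^{3}$ ($I{\left(p,w \right)} = \left(2 p\right)^{3} = 8 p^{3}$)
$\frac{- \frac{19483}{I{\left(40,-82 \right)}} - \frac{37940}{-21201}}{u{\left(-304,122 \right)}} = \frac{- \frac{19483}{8 \cdot 40^{3}} - \frac{37940}{-21201}}{309} = \left(- \frac{19483}{8 \cdot 64000} - - \frac{37940}{21201}\right) \frac{1}{309} = \left(- \frac{19483}{512000} + \frac{37940}{21201}\right) \frac{1}{309} = \frac{19012220917}{10854912000} \cdot \frac{1}{309} = \frac{19012220917}{3354167808000}$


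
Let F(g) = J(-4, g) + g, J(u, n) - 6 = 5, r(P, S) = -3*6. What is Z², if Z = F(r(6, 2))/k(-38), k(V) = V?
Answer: 49/1444 ≈ 0.033934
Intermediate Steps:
r(P, S) = -18
J(u, n) = 11 (J(u, n) = 6 + 5 = 11)
F(g) = 11 + g
Z = 7/38 (Z = (11 - 18)/(-38) = -7*(-1/38) = 7/38 ≈ 0.18421)
Z² = (7/38)² = 49/1444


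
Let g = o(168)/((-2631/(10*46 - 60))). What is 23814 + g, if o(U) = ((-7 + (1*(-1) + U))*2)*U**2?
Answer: -1183339122/877 ≈ -1.3493e+6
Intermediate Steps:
o(U) = U**2*(-16 + 2*U) (o(U) = ((-7 + (-1 + U))*2)*U**2 = ((-8 + U)*2)*U**2 = (-16 + 2*U)*U**2 = U**2*(-16 + 2*U))
g = -1204224000/877 (g = (2*168**2*(-8 + 168))/((-2631/(10*46 - 60))) = (2*28224*160)/((-2631/(460 - 60))) = 9031680/((-2631/400)) = 9031680/((-2631*1/400)) = 9031680/(-2631/400) = 9031680*(-400/2631) = -1204224000/877 ≈ -1.3731e+6)
23814 + g = 23814 - 1204224000/877 = -1183339122/877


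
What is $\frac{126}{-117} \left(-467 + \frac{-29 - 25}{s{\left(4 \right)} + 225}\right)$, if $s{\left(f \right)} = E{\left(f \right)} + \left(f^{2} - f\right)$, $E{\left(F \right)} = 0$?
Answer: $\frac{516754}{1027} \approx 503.17$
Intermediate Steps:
$s{\left(f \right)} = f^{2} - f$ ($s{\left(f \right)} = 0 + \left(f^{2} - f\right) = f^{2} - f$)
$\frac{126}{-117} \left(-467 + \frac{-29 - 25}{s{\left(4 \right)} + 225}\right) = \frac{126}{-117} \left(-467 + \frac{-29 - 25}{4 \left(-1 + 4\right) + 225}\right) = 126 \left(- \frac{1}{117}\right) \left(-467 - \frac{54}{4 \cdot 3 + 225}\right) = - \frac{14 \left(-467 - \frac{54}{12 + 225}\right)}{13} = - \frac{14 \left(-467 - \frac{54}{237}\right)}{13} = - \frac{14 \left(-467 - \frac{18}{79}\right)}{13} = \left(- \frac{14}{13}\right) \left(- \frac{36911}{79}\right) = \frac{516754}{1027}$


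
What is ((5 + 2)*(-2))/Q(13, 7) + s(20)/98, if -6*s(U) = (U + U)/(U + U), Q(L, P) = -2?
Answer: 4115/588 ≈ 6.9983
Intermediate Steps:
s(U) = -⅙ (s(U) = -(U + U)/(6*(U + U)) = -2*U/(6*(2*U)) = -1/(2*U)*2*U/6 = -⅙*1 = -⅙)
((5 + 2)*(-2))/Q(13, 7) + s(20)/98 = ((5 + 2)*(-2))/(-2) - ⅙/98 = (7*(-2))*(-½) - ⅙*1/98 = -14*(-½) - 1/588 = 7 - 1/588 = 4115/588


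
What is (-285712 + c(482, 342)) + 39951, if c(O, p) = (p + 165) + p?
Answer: -244912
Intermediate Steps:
c(O, p) = 165 + 2*p (c(O, p) = (165 + p) + p = 165 + 2*p)
(-285712 + c(482, 342)) + 39951 = (-285712 + (165 + 2*342)) + 39951 = (-285712 + (165 + 684)) + 39951 = (-285712 + 849) + 39951 = -284863 + 39951 = -244912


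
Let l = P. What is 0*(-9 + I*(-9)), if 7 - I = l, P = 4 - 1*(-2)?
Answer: 0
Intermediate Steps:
P = 6 (P = 4 + 2 = 6)
l = 6
I = 1 (I = 7 - 1*6 = 7 - 6 = 1)
0*(-9 + I*(-9)) = 0*(-9 + 1*(-9)) = 0*(-9 - 9) = 0*(-18) = 0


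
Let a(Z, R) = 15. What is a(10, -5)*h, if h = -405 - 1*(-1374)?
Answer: 14535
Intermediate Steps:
h = 969 (h = -405 + 1374 = 969)
a(10, -5)*h = 15*969 = 14535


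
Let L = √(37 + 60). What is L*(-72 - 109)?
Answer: -181*√97 ≈ -1782.6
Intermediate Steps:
L = √97 ≈ 9.8489
L*(-72 - 109) = √97*(-72 - 109) = √97*(-181) = -181*√97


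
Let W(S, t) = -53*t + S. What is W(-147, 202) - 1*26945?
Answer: -37798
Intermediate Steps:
W(S, t) = S - 53*t
W(-147, 202) - 1*26945 = (-147 - 53*202) - 1*26945 = (-147 - 10706) - 26945 = -10853 - 26945 = -37798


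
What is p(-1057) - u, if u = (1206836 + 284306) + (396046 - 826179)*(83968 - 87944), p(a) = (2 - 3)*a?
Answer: -1711698893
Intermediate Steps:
p(a) = -a
u = 1711699950 (u = 1491142 - 430133*(-3976) = 1491142 + 1710208808 = 1711699950)
p(-1057) - u = -1*(-1057) - 1*1711699950 = 1057 - 1711699950 = -1711698893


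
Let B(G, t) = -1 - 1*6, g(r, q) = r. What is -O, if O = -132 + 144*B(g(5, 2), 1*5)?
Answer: 1140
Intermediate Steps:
B(G, t) = -7 (B(G, t) = -1 - 6 = -7)
O = -1140 (O = -132 + 144*(-7) = -132 - 1008 = -1140)
-O = -1*(-1140) = 1140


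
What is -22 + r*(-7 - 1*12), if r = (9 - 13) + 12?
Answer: -174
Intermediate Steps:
r = 8 (r = -4 + 12 = 8)
-22 + r*(-7 - 1*12) = -22 + 8*(-7 - 1*12) = -22 + 8*(-7 - 12) = -22 + 8*(-19) = -22 - 152 = -174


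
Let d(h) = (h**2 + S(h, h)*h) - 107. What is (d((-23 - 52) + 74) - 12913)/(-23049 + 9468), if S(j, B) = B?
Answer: 13018/13581 ≈ 0.95854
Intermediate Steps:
d(h) = -107 + 2*h**2 (d(h) = (h**2 + h*h) - 107 = (h**2 + h**2) - 107 = 2*h**2 - 107 = -107 + 2*h**2)
(d((-23 - 52) + 74) - 12913)/(-23049 + 9468) = ((-107 + 2*((-23 - 52) + 74)**2) - 12913)/(-23049 + 9468) = ((-107 + 2*(-75 + 74)**2) - 12913)/(-13581) = ((-107 + 2*(-1)**2) - 12913)*(-1/13581) = ((-107 + 2*1) - 12913)*(-1/13581) = ((-107 + 2) - 12913)*(-1/13581) = (-105 - 12913)*(-1/13581) = -13018*(-1/13581) = 13018/13581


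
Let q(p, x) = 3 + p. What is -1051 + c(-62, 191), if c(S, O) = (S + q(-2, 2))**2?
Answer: 2670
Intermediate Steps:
c(S, O) = (1 + S)**2 (c(S, O) = (S + (3 - 2))**2 = (S + 1)**2 = (1 + S)**2)
-1051 + c(-62, 191) = -1051 + (1 - 62)**2 = -1051 + (-61)**2 = -1051 + 3721 = 2670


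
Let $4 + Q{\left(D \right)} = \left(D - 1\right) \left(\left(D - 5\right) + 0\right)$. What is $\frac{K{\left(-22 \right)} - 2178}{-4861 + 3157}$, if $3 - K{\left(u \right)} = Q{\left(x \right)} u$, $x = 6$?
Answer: $\frac{2153}{1704} \approx 1.2635$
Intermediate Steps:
$Q{\left(D \right)} = -4 + \left(-1 + D\right) \left(-5 + D\right)$ ($Q{\left(D \right)} = -4 + \left(D - 1\right) \left(\left(D - 5\right) + 0\right) = -4 + \left(-1 + D\right) \left(\left(-5 + D\right) + 0\right) = -4 + \left(-1 + D\right) \left(-5 + D\right)$)
$K{\left(u \right)} = 3 - u$ ($K{\left(u \right)} = 3 - \left(1 + 6^{2} - 36\right) u = 3 - \left(1 + 36 - 36\right) u = 3 - 1 u = 3 - u$)
$\frac{K{\left(-22 \right)} - 2178}{-4861 + 3157} = \frac{\left(3 - -22\right) - 2178}{-4861 + 3157} = \frac{\left(3 + 22\right) - 2178}{-1704} = \left(25 - 2178\right) \left(- \frac{1}{1704}\right) = \left(-2153\right) \left(- \frac{1}{1704}\right) = \frac{2153}{1704}$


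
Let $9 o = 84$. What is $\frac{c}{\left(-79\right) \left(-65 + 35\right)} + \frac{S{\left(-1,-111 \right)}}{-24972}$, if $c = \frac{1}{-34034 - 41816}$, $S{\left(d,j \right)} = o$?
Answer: $- \frac{419456743}{1122269773500} \approx -0.00037376$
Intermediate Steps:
$o = \frac{28}{3}$ ($o = \frac{1}{9} \cdot 84 = \frac{28}{3} \approx 9.3333$)
$S{\left(d,j \right)} = \frac{28}{3}$
$c = - \frac{1}{75850}$ ($c = \frac{1}{-75850} = - \frac{1}{75850} \approx -1.3184 \cdot 10^{-5}$)
$\frac{c}{\left(-79\right) \left(-65 + 35\right)} + \frac{S{\left(-1,-111 \right)}}{-24972} = - \frac{1}{75850 \left(- 79 \left(-65 + 35\right)\right)} + \frac{28}{3 \left(-24972\right)} = - \frac{1}{75850 \left(\left(-79\right) \left(-30\right)\right)} + \frac{28}{3} \left(- \frac{1}{24972}\right) = - \frac{1}{75850 \cdot 2370} - \frac{7}{18729} = \left(- \frac{1}{75850}\right) \frac{1}{2370} - \frac{7}{18729} = - \frac{1}{179764500} - \frac{7}{18729} = - \frac{419456743}{1122269773500}$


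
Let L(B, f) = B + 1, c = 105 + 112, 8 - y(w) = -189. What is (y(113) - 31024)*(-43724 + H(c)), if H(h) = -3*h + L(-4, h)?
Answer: 1368040606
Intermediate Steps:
y(w) = 197 (y(w) = 8 - 1*(-189) = 8 + 189 = 197)
c = 217
L(B, f) = 1 + B
H(h) = -3 - 3*h (H(h) = -3*h + (1 - 4) = -3*h - 3 = -3 - 3*h)
(y(113) - 31024)*(-43724 + H(c)) = (197 - 31024)*(-43724 + (-3 - 3*217)) = -30827*(-43724 + (-3 - 651)) = -30827*(-43724 - 654) = -30827*(-44378) = 1368040606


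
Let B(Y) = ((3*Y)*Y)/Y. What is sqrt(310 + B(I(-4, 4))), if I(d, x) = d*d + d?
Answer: sqrt(346) ≈ 18.601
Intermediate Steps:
I(d, x) = d + d**2 (I(d, x) = d**2 + d = d + d**2)
B(Y) = 3*Y (B(Y) = (3*Y**2)/Y = 3*Y)
sqrt(310 + B(I(-4, 4))) = sqrt(310 + 3*(-4*(1 - 4))) = sqrt(310 + 3*(-4*(-3))) = sqrt(310 + 3*12) = sqrt(310 + 36) = sqrt(346)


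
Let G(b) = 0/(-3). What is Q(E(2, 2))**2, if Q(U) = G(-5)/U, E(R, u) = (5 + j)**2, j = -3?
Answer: 0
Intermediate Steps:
G(b) = 0 (G(b) = 0*(-1/3) = 0)
E(R, u) = 4 (E(R, u) = (5 - 3)**2 = 2**2 = 4)
Q(U) = 0 (Q(U) = 0/U = 0)
Q(E(2, 2))**2 = 0**2 = 0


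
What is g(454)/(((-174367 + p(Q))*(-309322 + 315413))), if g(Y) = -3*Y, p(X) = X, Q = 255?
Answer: 681/530258096 ≈ 1.2843e-6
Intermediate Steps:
g(454)/(((-174367 + p(Q))*(-309322 + 315413))) = (-3*454)/(((-174367 + 255)*(-309322 + 315413))) = -1362/((-174112*6091)) = -1362/(-1060516192) = -1362*(-1/1060516192) = 681/530258096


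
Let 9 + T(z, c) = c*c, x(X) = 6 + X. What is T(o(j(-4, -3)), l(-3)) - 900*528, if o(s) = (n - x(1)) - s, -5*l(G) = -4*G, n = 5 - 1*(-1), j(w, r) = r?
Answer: -11880081/25 ≈ -4.7520e+5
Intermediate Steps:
n = 6 (n = 5 + 1 = 6)
l(G) = 4*G/5 (l(G) = -(-4)*G/5 = 4*G/5)
o(s) = -1 - s (o(s) = (6 - (6 + 1)) - s = (6 - 1*7) - s = (6 - 7) - s = -1 - s)
T(z, c) = -9 + c**2 (T(z, c) = -9 + c*c = -9 + c**2)
T(o(j(-4, -3)), l(-3)) - 900*528 = (-9 + ((4/5)*(-3))**2) - 900*528 = (-9 + (-12/5)**2) - 475200 = (-9 + 144/25) - 475200 = -81/25 - 475200 = -11880081/25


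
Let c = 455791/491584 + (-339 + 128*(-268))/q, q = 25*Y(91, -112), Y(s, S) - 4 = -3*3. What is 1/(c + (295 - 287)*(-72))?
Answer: -61448000/18307129613 ≈ -0.0033565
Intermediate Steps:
Y(s, S) = -5 (Y(s, S) = 4 - 3*3 = 4 - 9 = -5)
q = -125 (q = 25*(-5) = -125)
c = 17086918387/61448000 (c = 455791/491584 + (-339 + 128*(-268))/(-125) = 455791*(1/491584) + (-339 - 34304)*(-1/125) = 455791/491584 - 34643*(-1/125) = 455791/491584 + 34643/125 = 17086918387/61448000 ≈ 278.07)
1/(c + (295 - 287)*(-72)) = 1/(17086918387/61448000 + (295 - 287)*(-72)) = 1/(17086918387/61448000 + 8*(-72)) = 1/(17086918387/61448000 - 576) = 1/(-18307129613/61448000) = -61448000/18307129613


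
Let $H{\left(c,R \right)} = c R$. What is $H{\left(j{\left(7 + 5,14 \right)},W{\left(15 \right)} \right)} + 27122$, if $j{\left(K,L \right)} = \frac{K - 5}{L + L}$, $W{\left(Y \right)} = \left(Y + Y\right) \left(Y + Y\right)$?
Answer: $27347$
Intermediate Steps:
$W{\left(Y \right)} = 4 Y^{2}$ ($W{\left(Y \right)} = 2 Y 2 Y = 4 Y^{2}$)
$j{\left(K,L \right)} = \frac{-5 + K}{2 L}$
$H{\left(c,R \right)} = R c$
$H{\left(j{\left(7 + 5,14 \right)},W{\left(15 \right)} \right)} + 27122 = 4 \cdot 15^{2} \frac{-5 + \left(7 + 5\right)}{2 \cdot 14} + 27122 = 4 \cdot 225 \cdot \frac{1}{2} \cdot \frac{1}{14} \left(-5 + 12\right) + 27122 = 900 \cdot \frac{1}{2} \cdot \frac{1}{14} \cdot 7 + 27122 = 900 \cdot \frac{1}{4} + 27122 = 225 + 27122 = 27347$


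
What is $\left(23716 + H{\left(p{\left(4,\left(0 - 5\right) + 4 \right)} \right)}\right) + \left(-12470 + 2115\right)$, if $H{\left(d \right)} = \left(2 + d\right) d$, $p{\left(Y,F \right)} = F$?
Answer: $13360$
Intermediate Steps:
$H{\left(d \right)} = d \left(2 + d\right)$
$\left(23716 + H{\left(p{\left(4,\left(0 - 5\right) + 4 \right)} \right)}\right) + \left(-12470 + 2115\right) = \left(23716 + \left(\left(0 - 5\right) + 4\right) \left(2 + \left(\left(0 - 5\right) + 4\right)\right)\right) + \left(-12470 + 2115\right) = \left(23716 + \left(-5 + 4\right) \left(2 + \left(-5 + 4\right)\right)\right) - 10355 = \left(23716 - \left(2 - 1\right)\right) - 10355 = \left(23716 - 1\right) - 10355 = 23715 - 10355 = 13360$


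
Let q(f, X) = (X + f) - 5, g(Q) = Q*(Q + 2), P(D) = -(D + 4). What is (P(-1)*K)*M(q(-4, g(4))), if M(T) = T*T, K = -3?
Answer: 2025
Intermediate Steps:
P(D) = -4 - D (P(D) = -(4 + D) = -4 - D)
g(Q) = Q*(2 + Q)
q(f, X) = -5 + X + f
M(T) = T²
(P(-1)*K)*M(q(-4, g(4))) = ((-4 - 1*(-1))*(-3))*(-5 + 4*(2 + 4) - 4)² = ((-4 + 1)*(-3))*(-5 + 4*6 - 4)² = (-3*(-3))*(-5 + 24 - 4)² = 9*15² = 9*225 = 2025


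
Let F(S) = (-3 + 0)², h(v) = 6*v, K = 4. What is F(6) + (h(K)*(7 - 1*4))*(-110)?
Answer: -7911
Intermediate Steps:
F(S) = 9 (F(S) = (-3)² = 9)
F(6) + (h(K)*(7 - 1*4))*(-110) = 9 + ((6*4)*(7 - 1*4))*(-110) = 9 + (24*(7 - 4))*(-110) = 9 + (24*3)*(-110) = 9 + 72*(-110) = 9 - 7920 = -7911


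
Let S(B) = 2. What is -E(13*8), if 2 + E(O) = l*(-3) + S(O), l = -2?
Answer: -6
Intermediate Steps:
E(O) = 6 (E(O) = -2 + (-2*(-3) + 2) = -2 + (6 + 2) = -2 + 8 = 6)
-E(13*8) = -1*6 = -6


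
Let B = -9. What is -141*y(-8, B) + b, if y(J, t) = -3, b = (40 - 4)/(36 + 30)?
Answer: 4659/11 ≈ 423.55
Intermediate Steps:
b = 6/11 (b = 36/66 = 36*(1/66) = 6/11 ≈ 0.54545)
-141*y(-8, B) + b = -141*(-3) + 6/11 = 423 + 6/11 = 4659/11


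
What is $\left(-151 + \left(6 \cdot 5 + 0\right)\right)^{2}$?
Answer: $14641$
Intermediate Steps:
$\left(-151 + \left(6 \cdot 5 + 0\right)\right)^{2} = \left(-151 + \left(30 + 0\right)\right)^{2} = \left(-151 + 30\right)^{2} = \left(-121\right)^{2} = 14641$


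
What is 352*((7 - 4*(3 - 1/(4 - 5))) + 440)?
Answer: 151712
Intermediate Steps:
352*((7 - 4*(3 - 1/(4 - 5))) + 440) = 352*((7 - 4*(3 - 1/(-1))) + 440) = 352*((7 - 4*(3 - 1*(-1))) + 440) = 352*((7 - 4*(3 + 1)) + 440) = 352*((7 - 4*4) + 440) = 352*((7 - 16) + 440) = 352*(-9 + 440) = 352*431 = 151712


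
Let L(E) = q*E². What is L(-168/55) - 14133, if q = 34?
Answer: -41792709/3025 ≈ -13816.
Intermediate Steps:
L(E) = 34*E²
L(-168/55) - 14133 = 34*(-168/55)² - 14133 = 34*(28224/3025) - 14133 = 959616/3025 - 14133 = -41792709/3025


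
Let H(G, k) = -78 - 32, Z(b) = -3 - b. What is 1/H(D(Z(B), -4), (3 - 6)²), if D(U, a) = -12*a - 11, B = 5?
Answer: -1/110 ≈ -0.0090909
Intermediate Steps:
D(U, a) = -11 - 12*a
H(G, k) = -110
1/H(D(Z(B), -4), (3 - 6)²) = 1/(-110) = -1/110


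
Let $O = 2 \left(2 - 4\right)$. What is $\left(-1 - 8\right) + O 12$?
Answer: $-57$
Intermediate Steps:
$O = -4$ ($O = 2 \left(2 - 4\right) = 2 \left(-2\right) = -4$)
$\left(-1 - 8\right) + O 12 = \left(-1 - 8\right) - 48 = -9 - 48 = -57$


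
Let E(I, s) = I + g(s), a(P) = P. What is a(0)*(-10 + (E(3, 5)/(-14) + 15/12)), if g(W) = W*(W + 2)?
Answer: 0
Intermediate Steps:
g(W) = W*(2 + W)
E(I, s) = I + s*(2 + s)
a(0)*(-10 + (E(3, 5)/(-14) + 15/12)) = 0*(-10 + ((3 + 5*(2 + 5))/(-14) + 15/12)) = 0*(-10 + ((3 + 5*7)*(-1/14) + 15*(1/12))) = 0*(-10 + ((3 + 35)*(-1/14) + 5/4)) = 0*(-10 + (38*(-1/14) + 5/4)) = 0*(-10 + (-19/7 + 5/4)) = 0*(-10 - 41/28) = 0*(-321/28) = 0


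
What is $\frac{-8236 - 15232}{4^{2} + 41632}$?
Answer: $- \frac{5867}{10412} \approx -0.56348$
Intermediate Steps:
$\frac{-8236 - 15232}{4^{2} + 41632} = - \frac{23468}{16 + 41632} = - \frac{23468}{41648} = \left(-23468\right) \frac{1}{41648} = - \frac{5867}{10412}$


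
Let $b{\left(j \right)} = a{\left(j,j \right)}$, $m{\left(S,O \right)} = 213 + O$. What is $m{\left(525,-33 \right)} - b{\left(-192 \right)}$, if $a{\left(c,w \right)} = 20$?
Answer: $160$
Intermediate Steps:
$b{\left(j \right)} = 20$
$m{\left(525,-33 \right)} - b{\left(-192 \right)} = \left(213 - 33\right) - 20 = 180 - 20 = 160$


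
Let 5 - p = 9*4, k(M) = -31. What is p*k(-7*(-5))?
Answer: 961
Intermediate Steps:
p = -31 (p = 5 - 9*4 = 5 - 1*36 = 5 - 36 = -31)
p*k(-7*(-5)) = -31*(-31) = 961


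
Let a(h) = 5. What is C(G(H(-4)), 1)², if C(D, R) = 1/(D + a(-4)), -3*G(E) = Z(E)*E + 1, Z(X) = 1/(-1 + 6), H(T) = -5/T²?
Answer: 256/5625 ≈ 0.045511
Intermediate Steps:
H(T) = -5/T²
Z(X) = ⅕ (Z(X) = 1/5 = ⅕)
G(E) = -⅓ - E/15 (G(E) = -(E/5 + 1)/3 = -(1 + E/5)/3 = -⅓ - E/15)
C(D, R) = 1/(5 + D) (C(D, R) = 1/(D + 5) = 1/(5 + D))
C(G(H(-4)), 1)² = (1/(5 + (-⅓ - (-1)/(3*(-4)²))))² = (1/(5 + (-⅓ - (-1)/(3*16))))² = (1/(5 + (-⅓ - 1/15*(-5/16))))² = (1/(5 + (-⅓ + 1/48)))² = (1/(5 - 5/16))² = (1/(75/16))² = (16/75)² = 256/5625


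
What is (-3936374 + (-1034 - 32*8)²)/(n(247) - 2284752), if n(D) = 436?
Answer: 1136137/1142158 ≈ 0.99473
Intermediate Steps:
(-3936374 + (-1034 - 32*8)²)/(n(247) - 2284752) = (-3936374 + (-1034 - 32*8)²)/(436 - 2284752) = (-3936374 + (-1034 - 256)²)/(-2284316) = (-3936374 + (-1290)²)*(-1/2284316) = (-3936374 + 1664100)*(-1/2284316) = -2272274*(-1/2284316) = 1136137/1142158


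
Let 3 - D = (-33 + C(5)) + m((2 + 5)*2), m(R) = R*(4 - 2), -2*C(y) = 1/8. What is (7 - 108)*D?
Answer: -13029/16 ≈ -814.31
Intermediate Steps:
C(y) = -1/16 (C(y) = -½/8 = -½*⅛ = -1/16)
m(R) = 2*R (m(R) = R*2 = 2*R)
D = 129/16 (D = 3 - ((-33 - 1/16) + 2*((2 + 5)*2)) = 3 - (-529/16 + 2*(7*2)) = 3 - (-529/16 + 2*14) = 3 - (-529/16 + 28) = 3 - 1*(-81/16) = 3 + 81/16 = 129/16 ≈ 8.0625)
(7 - 108)*D = (7 - 108)*(129/16) = -101*129/16 = -13029/16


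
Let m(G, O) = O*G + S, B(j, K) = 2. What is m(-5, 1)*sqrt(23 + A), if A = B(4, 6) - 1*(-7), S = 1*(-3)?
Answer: -32*sqrt(2) ≈ -45.255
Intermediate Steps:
S = -3
m(G, O) = -3 + G*O (m(G, O) = O*G - 3 = G*O - 3 = -3 + G*O)
A = 9 (A = 2 - 1*(-7) = 2 + 7 = 9)
m(-5, 1)*sqrt(23 + A) = (-3 - 5*1)*sqrt(23 + 9) = (-3 - 5)*sqrt(32) = -32*sqrt(2)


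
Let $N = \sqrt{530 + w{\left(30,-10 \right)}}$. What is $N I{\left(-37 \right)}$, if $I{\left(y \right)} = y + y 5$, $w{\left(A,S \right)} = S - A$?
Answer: $- 1554 \sqrt{10} \approx -4914.2$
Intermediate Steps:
$I{\left(y \right)} = 6 y$ ($I{\left(y \right)} = y + 5 y = 6 y$)
$N = 7 \sqrt{10}$ ($N = \sqrt{530 - 40} = \sqrt{490} = 7 \sqrt{10} \approx 22.136$)
$N I{\left(-37 \right)} = 7 \sqrt{10} \cdot 6 \left(-37\right) = 7 \sqrt{10} \left(-222\right) = - 1554 \sqrt{10}$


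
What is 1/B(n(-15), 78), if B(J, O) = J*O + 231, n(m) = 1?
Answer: 1/309 ≈ 0.0032362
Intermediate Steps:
B(J, O) = 231 + J*O
1/B(n(-15), 78) = 1/(231 + 1*78) = 1/(231 + 78) = 1/309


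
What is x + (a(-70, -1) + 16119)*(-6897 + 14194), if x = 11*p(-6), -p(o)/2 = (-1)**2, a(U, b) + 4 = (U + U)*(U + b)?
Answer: 190123313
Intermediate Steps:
a(U, b) = -4 + 2*U*(U + b) (a(U, b) = -4 + (U + U)*(U + b) = -4 + (2*U)*(U + b) = -4 + 2*U*(U + b))
p(o) = -2 (p(o) = -2*(-1)**2 = -2*1 = -2)
x = -22 (x = 11*(-2) = -22)
x + (a(-70, -1) + 16119)*(-6897 + 14194) = -22 + ((-4 + 2*(-70)**2 + 2*(-70)*(-1)) + 16119)*(-6897 + 14194) = -22 + ((-4 + 2*4900 + 140) + 16119)*7297 = -22 + ((-4 + 9800 + 140) + 16119)*7297 = -22 + (9936 + 16119)*7297 = -22 + 26055*7297 = -22 + 190123335 = 190123313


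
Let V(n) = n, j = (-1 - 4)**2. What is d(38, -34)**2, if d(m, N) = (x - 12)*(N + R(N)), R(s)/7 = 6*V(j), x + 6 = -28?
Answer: 2184253696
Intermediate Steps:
x = -34 (x = -6 - 28 = -34)
j = 25 (j = (-5)**2 = 25)
R(s) = 1050 (R(s) = 7*(6*25) = 7*150 = 1050)
d(m, N) = -48300 - 46*N (d(m, N) = (-34 - 12)*(N + 1050) = -46*(1050 + N) = -48300 - 46*N)
d(38, -34)**2 = (-48300 - 46*(-34))**2 = (-48300 + 1564)**2 = (-46736)**2 = 2184253696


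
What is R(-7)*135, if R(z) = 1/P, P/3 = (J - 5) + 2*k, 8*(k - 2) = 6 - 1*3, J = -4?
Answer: -180/17 ≈ -10.588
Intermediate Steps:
k = 19/8 (k = 2 + (6 - 1*3)/8 = 2 + (6 - 3)/8 = 2 + (⅛)*3 = 2 + 3/8 = 19/8 ≈ 2.3750)
P = -51/4 (P = 3*((-4 - 5) + 2*(19/8)) = 3*(-9 + 19/4) = 3*(-17/4) = -51/4 ≈ -12.750)
R(z) = -4/51 (R(z) = 1/(-51/4) = -4/51)
R(-7)*135 = -4/51*135 = -180/17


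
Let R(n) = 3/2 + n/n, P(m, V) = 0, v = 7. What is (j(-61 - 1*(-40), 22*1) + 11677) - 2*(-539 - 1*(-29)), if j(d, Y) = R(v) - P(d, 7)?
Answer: 25399/2 ≈ 12700.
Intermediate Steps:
R(n) = 5/2 (R(n) = 3*(½) + 1 = 3/2 + 1 = 5/2)
j(d, Y) = 5/2 (j(d, Y) = 5/2 - 1*0 = 5/2 + 0 = 5/2)
(j(-61 - 1*(-40), 22*1) + 11677) - 2*(-539 - 1*(-29)) = (5/2 + 11677) - 2*(-539 - 1*(-29)) = 23359/2 - 2*(-539 + 29) = 23359/2 - 2*(-510) = 23359/2 + 1020 = 25399/2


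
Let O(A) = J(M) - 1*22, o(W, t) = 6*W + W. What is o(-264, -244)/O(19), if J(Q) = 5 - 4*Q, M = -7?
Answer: -168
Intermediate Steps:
o(W, t) = 7*W
O(A) = 11 (O(A) = (5 - 4*(-7)) - 1*22 = (5 + 28) - 22 = 33 - 22 = 11)
o(-264, -244)/O(19) = (7*(-264))/11 = -1848*1/11 = -168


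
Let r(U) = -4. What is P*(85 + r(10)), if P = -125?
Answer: -10125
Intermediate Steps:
P*(85 + r(10)) = -125*(85 - 4) = -125*81 = -10125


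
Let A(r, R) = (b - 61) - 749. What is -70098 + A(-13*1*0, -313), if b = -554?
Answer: -71462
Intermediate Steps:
A(r, R) = -1364 (A(r, R) = (-554 - 61) - 749 = -615 - 749 = -1364)
-70098 + A(-13*1*0, -313) = -70098 - 1364 = -71462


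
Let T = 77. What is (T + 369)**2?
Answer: 198916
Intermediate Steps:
(T + 369)**2 = (77 + 369)**2 = 446**2 = 198916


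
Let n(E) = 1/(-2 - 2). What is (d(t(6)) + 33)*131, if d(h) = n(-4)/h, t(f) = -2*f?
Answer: 207635/48 ≈ 4325.7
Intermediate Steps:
n(E) = -¼ (n(E) = 1/(-4) = -¼)
d(h) = -1/(4*h)
(d(t(6)) + 33)*131 = (-1/(4*((-2*6))) + 33)*131 = (-¼/(-12) + 33)*131 = (-¼*(-1/12) + 33)*131 = (1/48 + 33)*131 = (1585/48)*131 = 207635/48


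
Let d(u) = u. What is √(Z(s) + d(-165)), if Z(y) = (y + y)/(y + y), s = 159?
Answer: 2*I*√41 ≈ 12.806*I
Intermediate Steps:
Z(y) = 1 (Z(y) = (2*y)/((2*y)) = (2*y)*(1/(2*y)) = 1)
√(Z(s) + d(-165)) = √(1 - 165) = √(-164) = 2*I*√41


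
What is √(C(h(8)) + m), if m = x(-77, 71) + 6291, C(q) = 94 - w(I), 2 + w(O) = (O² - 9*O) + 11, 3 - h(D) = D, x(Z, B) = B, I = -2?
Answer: 5*√257 ≈ 80.156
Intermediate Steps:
h(D) = 3 - D
w(O) = 9 + O² - 9*O (w(O) = -2 + ((O² - 9*O) + 11) = -2 + (11 + O² - 9*O) = 9 + O² - 9*O)
C(q) = 63 (C(q) = 94 - (9 + (-2)² - 9*(-2)) = 94 - (9 + 4 + 18) = 94 - 1*31 = 94 - 31 = 63)
m = 6362 (m = 71 + 6291 = 6362)
√(C(h(8)) + m) = √(63 + 6362) = √6425 = 5*√257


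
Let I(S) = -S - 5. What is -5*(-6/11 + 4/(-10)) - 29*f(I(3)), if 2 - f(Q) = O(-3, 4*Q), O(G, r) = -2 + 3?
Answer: -267/11 ≈ -24.273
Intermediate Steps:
I(S) = -5 - S
O(G, r) = 1
f(Q) = 1 (f(Q) = 2 - 1*1 = 2 - 1 = 1)
-5*(-6/11 + 4/(-10)) - 29*f(I(3)) = -5*(-6/11 + 4/(-10)) - 29*1 = -5*(-6*1/11 + 4*(-1/10)) - 29 = -5*(-6/11 - 2/5) - 29 = -5*(-52/55) - 29 = 52/11 - 29 = -267/11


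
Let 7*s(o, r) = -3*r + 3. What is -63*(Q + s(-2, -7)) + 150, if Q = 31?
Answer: -2019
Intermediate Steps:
s(o, r) = 3/7 - 3*r/7 (s(o, r) = (-3*r + 3)/7 = (3 - 3*r)/7 = 3/7 - 3*r/7)
-63*(Q + s(-2, -7)) + 150 = -63*(31 + (3/7 - 3/7*(-7))) + 150 = -63*(31 + (3/7 + 3)) + 150 = -63*(31 + 24/7) + 150 = -63*241/7 + 150 = -2169 + 150 = -2019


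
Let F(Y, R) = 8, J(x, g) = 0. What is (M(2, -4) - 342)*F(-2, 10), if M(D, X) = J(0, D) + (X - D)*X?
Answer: -2544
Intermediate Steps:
M(D, X) = X*(X - D) (M(D, X) = 0 + (X - D)*X = 0 + X*(X - D) = X*(X - D))
(M(2, -4) - 342)*F(-2, 10) = (-4*(-4 - 1*2) - 342)*8 = (-4*(-4 - 2) - 342)*8 = (-4*(-6) - 342)*8 = (24 - 342)*8 = -318*8 = -2544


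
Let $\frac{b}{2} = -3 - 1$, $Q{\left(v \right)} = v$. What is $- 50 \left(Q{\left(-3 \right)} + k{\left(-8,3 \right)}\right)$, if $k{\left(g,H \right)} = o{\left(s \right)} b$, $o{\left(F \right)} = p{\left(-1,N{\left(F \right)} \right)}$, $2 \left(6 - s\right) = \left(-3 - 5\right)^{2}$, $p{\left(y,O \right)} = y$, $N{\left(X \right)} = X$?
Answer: $-250$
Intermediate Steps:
$s = -26$ ($s = 6 - \frac{\left(-3 - 5\right)^{2}}{2} = 6 - \frac{\left(-8\right)^{2}}{2} = 6 - 32 = -26$)
$o{\left(F \right)} = -1$
$b = -8$ ($b = 2 \left(-3 - 1\right) = 2 \left(-4\right) = -8$)
$k{\left(g,H \right)} = 8$ ($k{\left(g,H \right)} = \left(-1\right) \left(-8\right) = 8$)
$- 50 \left(Q{\left(-3 \right)} + k{\left(-8,3 \right)}\right) = - 50 \left(-3 + 8\right) = \left(-50\right) 5 = -250$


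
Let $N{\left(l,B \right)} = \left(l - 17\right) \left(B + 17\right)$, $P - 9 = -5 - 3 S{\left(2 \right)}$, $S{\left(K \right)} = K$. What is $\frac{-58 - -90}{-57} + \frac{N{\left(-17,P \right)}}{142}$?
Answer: $- \frac{16807}{4047} \approx -4.153$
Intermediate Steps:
$P = -2$ ($P = 9 - 11 = -2$)
$N{\left(l,B \right)} = \left(-17 + l\right) \left(17 + B\right)$
$\frac{-58 - -90}{-57} + \frac{N{\left(-17,P \right)}}{142} = \frac{-58 - -90}{-57} + \frac{-289 - -34 + 17 \left(-17\right) - -34}{142} = \left(-58 + 90\right) \left(- \frac{1}{57}\right) + \left(-289 + 34 - 289 + 34\right) \frac{1}{142} = 32 \left(- \frac{1}{57}\right) - \frac{255}{71} = - \frac{32}{57} - \frac{255}{71} = - \frac{16807}{4047}$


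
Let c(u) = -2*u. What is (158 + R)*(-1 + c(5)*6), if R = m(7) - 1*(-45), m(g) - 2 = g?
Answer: -12932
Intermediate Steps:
m(g) = 2 + g
R = 54 (R = (2 + 7) - 1*(-45) = 9 + 45 = 54)
(158 + R)*(-1 + c(5)*6) = (158 + 54)*(-1 - 2*5*6) = 212*(-1 - 10*6) = 212*(-1 - 60) = 212*(-61) = -12932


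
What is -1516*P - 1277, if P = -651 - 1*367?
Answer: 1542011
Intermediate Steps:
P = -1018 (P = -651 - 367 = -1018)
-1516*P - 1277 = -1516*(-1018) - 1277 = 1543288 - 1277 = 1542011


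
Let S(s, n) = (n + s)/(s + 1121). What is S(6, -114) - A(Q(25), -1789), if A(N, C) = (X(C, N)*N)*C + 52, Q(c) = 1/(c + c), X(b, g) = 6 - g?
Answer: 456064697/2817500 ≈ 161.87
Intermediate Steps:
S(s, n) = (n + s)/(1121 + s)
Q(c) = 1/(2*c)
A(N, C) = 52 + C*N*(6 - N) (A(N, C) = ((6 - N)*N)*C + 52 = (N*(6 - N))*C + 52 = C*N*(6 - N) + 52 = 52 + C*N*(6 - N))
S(6, -114) - A(Q(25), -1789) = (-114 + 6)/(1121 + 6) - (52 - 1*(-1789)*(½)/25*(-6 + (½)/25)) = -108/1127 - (52 - 1*(-1789)*(½)*(1/25)*(-6 + (½)*(1/25))) = (1/1127)*(-108) - (52 - 1*(-1789)*1/50*(-6 + 1/50)) = -108/1127 - (52 - 1*(-1789)*1/50*(-299/50)) = -108/1127 - (52 - 534911/2500) = -108/1127 - 1*(-404911/2500) = -108/1127 + 404911/2500 = 456064697/2817500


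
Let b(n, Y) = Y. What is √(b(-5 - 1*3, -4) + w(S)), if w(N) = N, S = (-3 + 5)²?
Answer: 0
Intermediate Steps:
S = 4 (S = 2² = 4)
√(b(-5 - 1*3, -4) + w(S)) = √(-4 + 4) = √0 = 0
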